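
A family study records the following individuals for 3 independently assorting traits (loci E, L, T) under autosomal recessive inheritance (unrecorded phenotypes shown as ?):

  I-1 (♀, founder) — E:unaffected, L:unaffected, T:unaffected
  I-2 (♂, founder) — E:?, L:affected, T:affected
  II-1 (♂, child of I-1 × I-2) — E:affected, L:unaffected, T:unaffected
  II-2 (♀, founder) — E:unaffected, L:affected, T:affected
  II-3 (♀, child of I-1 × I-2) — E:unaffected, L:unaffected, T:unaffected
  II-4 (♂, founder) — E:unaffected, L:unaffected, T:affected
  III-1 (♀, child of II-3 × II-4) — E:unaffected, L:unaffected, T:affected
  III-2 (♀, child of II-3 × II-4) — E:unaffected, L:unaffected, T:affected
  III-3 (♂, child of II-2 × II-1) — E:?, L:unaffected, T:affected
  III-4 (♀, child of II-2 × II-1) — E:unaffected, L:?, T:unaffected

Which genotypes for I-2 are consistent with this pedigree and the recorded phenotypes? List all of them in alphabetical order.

I-2 ∈ {Ee ll tt, ee ll tt}

E/I-1 un ·: Ee
E/I-2 ? ·: Ee|ee
E/II-1 aff I-1×I-2: ee
E/II-2 un ·: EE|Ee
E/II-3 un I-1×I-2: EE|Ee
E/II-4 un ·: EE|Ee
E/III-1 un II-3×II-4: EE|Ee
E/III-2 un II-3×II-4: EE|Ee
E/III-3 ? II-2×II-1: Ee|ee
E/III-4 un II-2×II-1: Ee
⇒ E over [I-1,I-2,II-1,II-2,II-3,II-4,III-1,III-2,III-3,III-4]: 63 consistent
L/I-1 un ·: LL|Ll
L/I-2 aff ·: ll
L/II-1 un I-1×I-2: Ll
L/II-2 aff ·: ll
L/II-3 un I-1×I-2: Ll
L/II-4 un ·: LL|Ll
L/III-1 un II-3×II-4: LL|Ll
L/III-2 un II-3×II-4: LL|Ll
L/III-3 un II-2×II-1: Ll
L/III-4 ? II-2×II-1: Ll|ll
⇒ L over [I-1,I-2,II-1,II-2,II-3,II-4,III-1,III-2,III-3,III-4]: 32 consistent
T/I-1 un ·: TT|Tt
T/I-2 aff ·: tt
T/II-1 un I-1×I-2: Tt
T/II-2 aff ·: tt
T/II-3 un I-1×I-2: Tt
T/II-4 aff ·: tt
T/III-1 aff II-3×II-4: tt
T/III-2 aff II-3×II-4: tt
T/III-3 aff II-2×II-1: tt
T/III-4 un II-2×II-1: Tt
⇒ T over [I-1,I-2,II-1,II-2,II-3,II-4,III-1,III-2,III-3,III-4]: 2 consistent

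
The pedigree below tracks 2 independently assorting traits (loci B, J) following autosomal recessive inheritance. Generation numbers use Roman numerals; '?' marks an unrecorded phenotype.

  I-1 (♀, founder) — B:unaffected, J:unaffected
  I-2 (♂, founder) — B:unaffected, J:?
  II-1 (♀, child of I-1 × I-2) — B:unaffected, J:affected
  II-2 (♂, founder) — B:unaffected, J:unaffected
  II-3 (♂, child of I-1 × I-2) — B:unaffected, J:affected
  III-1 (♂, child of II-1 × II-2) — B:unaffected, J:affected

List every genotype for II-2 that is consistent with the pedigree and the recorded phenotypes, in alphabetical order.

B/I-1 un ·: BB|Bb
B/I-2 un ·: BB|Bb
B/II-1 un I-1×I-2: BB|Bb
B/II-2 un ·: BB|Bb
B/II-3 un I-1×I-2: BB|Bb
B/III-1 un II-1×II-2: BB|Bb
⇒ B over [I-1,I-2,II-1,II-2,II-3,III-1]: 45 consistent
J/I-1 un ·: Jj
J/I-2 ? ·: Jj|jj
J/II-1 aff I-1×I-2: jj
J/II-2 un ·: Jj
J/II-3 aff I-1×I-2: jj
J/III-1 aff II-1×II-2: jj
⇒ J over [I-1,I-2,II-1,II-2,II-3,III-1]: 2 consistent

II-2 ∈ {BB Jj, Bb Jj}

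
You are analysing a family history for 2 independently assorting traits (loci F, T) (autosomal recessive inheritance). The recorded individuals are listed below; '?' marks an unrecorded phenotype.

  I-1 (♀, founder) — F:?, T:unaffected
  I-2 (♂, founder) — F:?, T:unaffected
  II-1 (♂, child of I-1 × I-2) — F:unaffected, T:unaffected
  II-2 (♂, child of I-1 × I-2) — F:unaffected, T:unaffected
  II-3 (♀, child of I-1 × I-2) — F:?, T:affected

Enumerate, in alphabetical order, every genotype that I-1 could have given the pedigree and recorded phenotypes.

I-1 ∈ {FF Tt, Ff Tt, ff Tt}

F/I-1 ? ·: FF|Ff|ff
F/I-2 ? ·: FF|Ff|ff
F/II-1 un I-1×I-2: FF|Ff
F/II-2 un I-1×I-2: FF|Ff
F/II-3 ? I-1×I-2: FF|Ff|ff
⇒ F over [I-1,I-2,II-1,II-2,II-3]: 35 consistent
T/I-1 un ·: Tt
T/I-2 un ·: Tt
T/II-1 un I-1×I-2: TT|Tt
T/II-2 un I-1×I-2: TT|Tt
T/II-3 aff I-1×I-2: tt
⇒ T over [I-1,I-2,II-1,II-2,II-3]: 4 consistent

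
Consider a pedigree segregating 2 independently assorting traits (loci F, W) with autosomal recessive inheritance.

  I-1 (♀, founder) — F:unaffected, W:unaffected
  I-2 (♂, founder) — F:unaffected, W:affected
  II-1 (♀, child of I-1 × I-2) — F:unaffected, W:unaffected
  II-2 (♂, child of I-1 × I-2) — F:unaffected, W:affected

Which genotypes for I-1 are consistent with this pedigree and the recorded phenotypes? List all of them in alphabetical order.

F/I-1 un ·: FF|Ff
F/I-2 un ·: FF|Ff
F/II-1 un I-1×I-2: FF|Ff
F/II-2 un I-1×I-2: FF|Ff
⇒ F over [I-1,I-2,II-1,II-2]: 13 consistent
W/I-1 un ·: Ww
W/I-2 aff ·: ww
W/II-1 un I-1×I-2: Ww
W/II-2 aff I-1×I-2: ww
⇒ W over [I-1,I-2,II-1,II-2]: 1 consistent

I-1 ∈ {FF Ww, Ff Ww}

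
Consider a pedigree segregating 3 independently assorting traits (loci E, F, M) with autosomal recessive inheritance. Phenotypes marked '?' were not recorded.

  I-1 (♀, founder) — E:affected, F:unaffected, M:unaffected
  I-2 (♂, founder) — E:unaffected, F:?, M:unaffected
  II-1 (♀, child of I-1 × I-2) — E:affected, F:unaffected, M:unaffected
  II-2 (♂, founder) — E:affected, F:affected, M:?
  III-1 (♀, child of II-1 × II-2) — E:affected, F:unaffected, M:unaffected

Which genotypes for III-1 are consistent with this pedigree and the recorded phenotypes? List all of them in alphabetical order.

III-1 ∈ {ee Ff MM, ee Ff Mm}

E/I-1 aff ·: ee
E/I-2 un ·: Ee
E/II-1 aff I-1×I-2: ee
E/II-2 aff ·: ee
E/III-1 aff II-1×II-2: ee
⇒ E over [I-1,I-2,II-1,II-2,III-1]: 1 consistent
F/I-1 un ·: FF|Ff
F/I-2 ? ·: FF|Ff|ff
F/II-1 un I-1×I-2: FF|Ff
F/II-2 aff ·: ff
F/III-1 un II-1×II-2: Ff
⇒ F over [I-1,I-2,II-1,II-2,III-1]: 9 consistent
M/I-1 un ·: MM|Mm
M/I-2 un ·: MM|Mm
M/II-1 un I-1×I-2: MM|Mm
M/II-2 ? ·: MM|Mm|mm
M/III-1 un II-1×II-2: MM|Mm
⇒ M over [I-1,I-2,II-1,II-2,III-1]: 31 consistent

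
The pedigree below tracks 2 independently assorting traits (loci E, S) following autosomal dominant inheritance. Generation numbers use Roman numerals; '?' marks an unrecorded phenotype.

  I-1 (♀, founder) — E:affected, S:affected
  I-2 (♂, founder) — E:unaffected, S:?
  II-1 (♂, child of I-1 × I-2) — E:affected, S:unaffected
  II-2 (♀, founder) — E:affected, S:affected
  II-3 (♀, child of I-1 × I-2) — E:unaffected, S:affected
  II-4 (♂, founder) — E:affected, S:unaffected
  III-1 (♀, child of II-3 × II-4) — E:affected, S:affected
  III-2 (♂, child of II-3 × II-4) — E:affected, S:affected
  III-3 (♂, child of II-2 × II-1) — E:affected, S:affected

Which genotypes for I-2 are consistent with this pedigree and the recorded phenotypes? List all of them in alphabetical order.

E/I-1 aff ·: Ee
E/I-2 un ·: ee
E/II-1 aff I-1×I-2: Ee
E/II-2 aff ·: Ee|EE
E/II-3 un I-1×I-2: ee
E/II-4 aff ·: Ee|EE
E/III-1 aff II-3×II-4: Ee
E/III-2 aff II-3×II-4: Ee
E/III-3 aff II-2×II-1: Ee|EE
⇒ E over [I-1,I-2,II-1,II-2,II-3,II-4,III-1,III-2,III-3]: 8 consistent
S/I-1 aff ·: Ss
S/I-2 ? ·: ss|Ss
S/II-1 un I-1×I-2: ss
S/II-2 aff ·: Ss|SS
S/II-3 aff I-1×I-2: Ss|SS
S/II-4 un ·: ss
S/III-1 aff II-3×II-4: Ss
S/III-2 aff II-3×II-4: Ss
S/III-3 aff II-2×II-1: Ss
⇒ S over [I-1,I-2,II-1,II-2,II-3,II-4,III-1,III-2,III-3]: 6 consistent

I-2 ∈ {ee Ss, ee ss}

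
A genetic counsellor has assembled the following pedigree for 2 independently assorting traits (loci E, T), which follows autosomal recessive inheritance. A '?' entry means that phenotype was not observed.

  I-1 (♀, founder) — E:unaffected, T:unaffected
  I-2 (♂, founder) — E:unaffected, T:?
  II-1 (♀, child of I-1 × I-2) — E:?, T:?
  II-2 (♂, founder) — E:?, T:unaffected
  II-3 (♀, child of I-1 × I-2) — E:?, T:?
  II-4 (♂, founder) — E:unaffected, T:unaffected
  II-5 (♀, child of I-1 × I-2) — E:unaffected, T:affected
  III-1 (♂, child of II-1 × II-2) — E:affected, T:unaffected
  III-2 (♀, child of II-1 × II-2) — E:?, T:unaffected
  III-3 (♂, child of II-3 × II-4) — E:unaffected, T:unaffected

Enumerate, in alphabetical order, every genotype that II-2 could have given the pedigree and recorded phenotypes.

II-2 ∈ {Ee TT, Ee Tt, ee TT, ee Tt}

E/I-1 un ·: EE|Ee
E/I-2 un ·: EE|Ee
E/II-1 ? I-1×I-2: Ee|ee
E/II-2 ? ·: Ee|ee
E/II-3 ? I-1×I-2: EE|Ee|ee
E/II-4 un ·: EE|Ee
E/II-5 un I-1×I-2: EE|Ee
E/III-1 aff II-1×II-2: ee
E/III-2 ? II-1×II-2: EE|Ee|ee
E/III-3 un II-3×II-4: EE|Ee
⇒ E over [I-1,I-2,II-1,II-2,II-3,II-4,II-5,III-1,III-2,III-3]: 284 consistent
T/I-1 un ·: Tt
T/I-2 ? ·: Tt|tt
T/II-1 ? I-1×I-2: TT|Tt|tt
T/II-2 un ·: TT|Tt
T/II-3 ? I-1×I-2: TT|Tt|tt
T/II-4 un ·: TT|Tt
T/II-5 aff I-1×I-2: tt
T/III-1 un II-1×II-2: TT|Tt
T/III-2 un II-1×II-2: TT|Tt
T/III-3 un II-3×II-4: TT|Tt
⇒ T over [I-1,I-2,II-1,II-2,II-3,II-4,II-5,III-1,III-2,III-3]: 195 consistent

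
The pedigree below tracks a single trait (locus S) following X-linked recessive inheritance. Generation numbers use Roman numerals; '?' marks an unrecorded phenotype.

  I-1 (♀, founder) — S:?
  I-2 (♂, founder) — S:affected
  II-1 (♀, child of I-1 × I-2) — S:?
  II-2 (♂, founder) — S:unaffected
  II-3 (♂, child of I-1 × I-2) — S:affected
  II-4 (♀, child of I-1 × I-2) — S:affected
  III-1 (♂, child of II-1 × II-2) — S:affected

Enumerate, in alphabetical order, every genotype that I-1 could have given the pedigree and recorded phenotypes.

I-1 ∈ {X^SX^s, X^sX^s}

S/I-1 ? ·: X^SX^s|X^sX^s
S/I-2 aff ·: X^sY
S/II-1 ? I-1×I-2: X^SX^s|X^sX^s
S/II-2 un ·: X^SY
S/II-3 aff I-1×I-2: X^sY
S/II-4 aff I-1×I-2: X^sX^s
S/III-1 aff II-1×II-2: X^sY
⇒ S over [I-1,I-2,II-1,II-2,II-3,II-4,III-1]: 3 consistent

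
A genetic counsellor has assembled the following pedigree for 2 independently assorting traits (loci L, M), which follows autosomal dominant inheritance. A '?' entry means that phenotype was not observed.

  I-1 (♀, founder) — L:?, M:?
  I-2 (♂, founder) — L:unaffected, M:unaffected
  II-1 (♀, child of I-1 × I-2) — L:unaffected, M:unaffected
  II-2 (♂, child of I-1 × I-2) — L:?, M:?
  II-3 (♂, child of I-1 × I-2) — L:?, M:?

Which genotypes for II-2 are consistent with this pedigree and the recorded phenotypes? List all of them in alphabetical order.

II-2 ∈ {Ll Mm, Ll mm, ll Mm, ll mm}

L/I-1 ? ·: ll|Ll
L/I-2 un ·: ll
L/II-1 un I-1×I-2: ll
L/II-2 ? I-1×I-2: ll|Ll
L/II-3 ? I-1×I-2: ll|Ll
⇒ L over [I-1,I-2,II-1,II-2,II-3]: 5 consistent
M/I-1 ? ·: mm|Mm
M/I-2 un ·: mm
M/II-1 un I-1×I-2: mm
M/II-2 ? I-1×I-2: mm|Mm
M/II-3 ? I-1×I-2: mm|Mm
⇒ M over [I-1,I-2,II-1,II-2,II-3]: 5 consistent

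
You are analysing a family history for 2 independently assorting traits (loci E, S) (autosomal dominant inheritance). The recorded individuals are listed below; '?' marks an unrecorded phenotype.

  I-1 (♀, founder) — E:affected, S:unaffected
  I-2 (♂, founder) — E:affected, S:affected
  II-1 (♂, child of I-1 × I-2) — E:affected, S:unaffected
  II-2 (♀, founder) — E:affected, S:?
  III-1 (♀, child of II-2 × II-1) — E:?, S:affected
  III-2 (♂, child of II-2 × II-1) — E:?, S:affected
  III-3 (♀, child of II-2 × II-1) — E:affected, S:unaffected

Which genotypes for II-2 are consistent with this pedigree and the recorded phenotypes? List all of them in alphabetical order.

E/I-1 aff ·: Ee|EE
E/I-2 aff ·: Ee|EE
E/II-1 aff I-1×I-2: Ee|EE
E/II-2 aff ·: Ee|EE
E/III-1 ? II-2×II-1: ee|Ee|EE
E/III-2 ? II-2×II-1: ee|Ee|EE
E/III-3 aff II-2×II-1: Ee|EE
⇒ E over [I-1,I-2,II-1,II-2,III-1,III-2,III-3]: 114 consistent
S/I-1 un ·: ss
S/I-2 aff ·: Ss
S/II-1 un I-1×I-2: ss
S/II-2 ? ·: Ss
S/III-1 aff II-2×II-1: Ss
S/III-2 aff II-2×II-1: Ss
S/III-3 un II-2×II-1: ss
⇒ S over [I-1,I-2,II-1,II-2,III-1,III-2,III-3]: 1 consistent

II-2 ∈ {EE Ss, Ee Ss}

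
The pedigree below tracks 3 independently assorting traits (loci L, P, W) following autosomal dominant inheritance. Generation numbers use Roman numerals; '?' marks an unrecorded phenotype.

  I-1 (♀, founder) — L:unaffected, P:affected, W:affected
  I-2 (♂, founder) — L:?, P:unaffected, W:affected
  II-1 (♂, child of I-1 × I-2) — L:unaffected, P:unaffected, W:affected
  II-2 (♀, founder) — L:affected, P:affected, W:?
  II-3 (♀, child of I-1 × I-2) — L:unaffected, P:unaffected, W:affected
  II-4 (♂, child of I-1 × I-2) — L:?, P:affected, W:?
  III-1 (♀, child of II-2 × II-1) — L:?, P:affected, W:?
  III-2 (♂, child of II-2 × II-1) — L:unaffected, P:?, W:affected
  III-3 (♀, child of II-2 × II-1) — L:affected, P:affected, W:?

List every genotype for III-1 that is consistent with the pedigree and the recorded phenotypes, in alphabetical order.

L/I-1 un ·: ll
L/I-2 ? ·: ll|Ll
L/II-1 un I-1×I-2: ll
L/II-2 aff ·: Ll
L/II-3 un I-1×I-2: ll
L/II-4 ? I-1×I-2: ll|Ll
L/III-1 ? II-2×II-1: ll|Ll
L/III-2 un II-2×II-1: ll
L/III-3 aff II-2×II-1: Ll
⇒ L over [I-1,I-2,II-1,II-2,II-3,II-4,III-1,III-2,III-3]: 6 consistent
P/I-1 aff ·: Pp
P/I-2 un ·: pp
P/II-1 un I-1×I-2: pp
P/II-2 aff ·: Pp|PP
P/II-3 un I-1×I-2: pp
P/II-4 aff I-1×I-2: Pp
P/III-1 aff II-2×II-1: Pp
P/III-2 ? II-2×II-1: pp|Pp
P/III-3 aff II-2×II-1: Pp
⇒ P over [I-1,I-2,II-1,II-2,II-3,II-4,III-1,III-2,III-3]: 3 consistent
W/I-1 aff ·: Ww|WW
W/I-2 aff ·: Ww|WW
W/II-1 aff I-1×I-2: Ww|WW
W/II-2 ? ·: ww|Ww|WW
W/II-3 aff I-1×I-2: Ww|WW
W/II-4 ? I-1×I-2: ww|Ww|WW
W/III-1 ? II-2×II-1: ww|Ww|WW
W/III-2 aff II-2×II-1: Ww|WW
W/III-3 ? II-2×II-1: ww|Ww|WW
⇒ W over [I-1,I-2,II-1,II-2,II-3,II-4,III-1,III-2,III-3]: 570 consistent

III-1 ∈ {Ll Pp WW, Ll Pp Ww, Ll Pp ww, ll Pp WW, ll Pp Ww, ll Pp ww}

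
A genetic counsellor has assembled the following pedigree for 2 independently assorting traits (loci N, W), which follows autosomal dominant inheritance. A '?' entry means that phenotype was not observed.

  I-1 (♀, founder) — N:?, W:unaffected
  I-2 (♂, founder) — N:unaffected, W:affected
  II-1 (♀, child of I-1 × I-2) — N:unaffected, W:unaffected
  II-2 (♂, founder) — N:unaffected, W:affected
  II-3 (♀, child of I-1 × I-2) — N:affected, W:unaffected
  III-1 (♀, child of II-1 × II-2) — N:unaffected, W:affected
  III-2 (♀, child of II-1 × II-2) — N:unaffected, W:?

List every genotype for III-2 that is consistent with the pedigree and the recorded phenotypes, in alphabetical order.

III-2 ∈ {nn Ww, nn ww}

N/I-1 ? ·: Nn
N/I-2 un ·: nn
N/II-1 un I-1×I-2: nn
N/II-2 un ·: nn
N/II-3 aff I-1×I-2: Nn
N/III-1 un II-1×II-2: nn
N/III-2 un II-1×II-2: nn
⇒ N over [I-1,I-2,II-1,II-2,II-3,III-1,III-2]: 1 consistent
W/I-1 un ·: ww
W/I-2 aff ·: Ww
W/II-1 un I-1×I-2: ww
W/II-2 aff ·: Ww|WW
W/II-3 un I-1×I-2: ww
W/III-1 aff II-1×II-2: Ww
W/III-2 ? II-1×II-2: ww|Ww
⇒ W over [I-1,I-2,II-1,II-2,II-3,III-1,III-2]: 3 consistent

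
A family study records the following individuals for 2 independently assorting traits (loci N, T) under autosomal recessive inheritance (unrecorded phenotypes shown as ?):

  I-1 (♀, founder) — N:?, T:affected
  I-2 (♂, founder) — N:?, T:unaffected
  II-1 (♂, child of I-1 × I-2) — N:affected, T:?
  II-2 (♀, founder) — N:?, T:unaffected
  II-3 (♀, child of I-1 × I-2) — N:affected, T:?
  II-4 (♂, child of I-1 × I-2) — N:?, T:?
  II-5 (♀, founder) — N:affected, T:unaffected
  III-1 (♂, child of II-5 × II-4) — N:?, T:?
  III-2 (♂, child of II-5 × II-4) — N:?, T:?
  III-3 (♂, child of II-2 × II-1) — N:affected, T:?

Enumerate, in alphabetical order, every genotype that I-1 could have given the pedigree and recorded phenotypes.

I-1 ∈ {Nn tt, nn tt}

N/I-1 ? ·: Nn|nn
N/I-2 ? ·: Nn|nn
N/II-1 aff I-1×I-2: nn
N/II-2 ? ·: Nn|nn
N/II-3 aff I-1×I-2: nn
N/II-4 ? I-1×I-2: NN|Nn|nn
N/II-5 aff ·: nn
N/III-1 ? II-5×II-4: Nn|nn
N/III-2 ? II-5×II-4: Nn|nn
N/III-3 aff II-2×II-1: nn
⇒ N over [I-1,I-2,II-1,II-2,II-3,II-4,II-5,III-1,III-2,III-3]: 34 consistent
T/I-1 aff ·: tt
T/I-2 un ·: TT|Tt
T/II-1 ? I-1×I-2: Tt|tt
T/II-2 un ·: TT|Tt
T/II-3 ? I-1×I-2: Tt|tt
T/II-4 ? I-1×I-2: Tt|tt
T/II-5 un ·: TT|Tt
T/III-1 ? II-5×II-4: TT|Tt|tt
T/III-2 ? II-5×II-4: TT|Tt|tt
T/III-3 ? II-2×II-1: TT|Tt|tt
⇒ T over [I-1,I-2,II-1,II-2,II-3,II-4,II-5,III-1,III-2,III-3]: 353 consistent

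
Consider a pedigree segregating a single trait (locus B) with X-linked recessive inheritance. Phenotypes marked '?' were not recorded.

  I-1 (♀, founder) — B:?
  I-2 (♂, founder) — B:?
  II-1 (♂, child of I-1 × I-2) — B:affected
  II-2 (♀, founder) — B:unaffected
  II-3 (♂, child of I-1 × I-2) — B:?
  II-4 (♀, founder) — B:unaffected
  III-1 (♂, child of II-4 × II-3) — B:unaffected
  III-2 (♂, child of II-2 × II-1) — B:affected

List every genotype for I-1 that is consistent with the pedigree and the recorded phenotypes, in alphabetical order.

I-1 ∈ {X^BX^b, X^bX^b}

B/I-1 ? ·: X^BX^b|X^bX^b
B/I-2 ? ·: X^BY|X^bY
B/II-1 aff I-1×I-2: X^bY
B/II-2 un ·: X^BX^b
B/II-3 ? I-1×I-2: X^BY|X^bY
B/II-4 un ·: X^BX^B|X^BX^b
B/III-1 un II-4×II-3: X^BY
B/III-2 aff II-2×II-1: X^bY
⇒ B over [I-1,I-2,II-1,II-2,II-3,II-4,III-1,III-2]: 12 consistent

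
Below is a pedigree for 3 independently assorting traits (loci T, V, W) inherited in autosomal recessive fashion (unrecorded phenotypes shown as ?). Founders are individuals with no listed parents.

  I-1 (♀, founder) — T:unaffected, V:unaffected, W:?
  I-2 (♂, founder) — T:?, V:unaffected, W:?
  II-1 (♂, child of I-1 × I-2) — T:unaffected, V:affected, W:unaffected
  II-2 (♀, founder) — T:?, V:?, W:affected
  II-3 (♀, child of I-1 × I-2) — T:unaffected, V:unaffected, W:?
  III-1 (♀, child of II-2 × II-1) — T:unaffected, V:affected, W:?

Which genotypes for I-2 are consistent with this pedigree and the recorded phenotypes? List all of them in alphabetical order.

T/I-1 un ·: TT|Tt
T/I-2 ? ·: TT|Tt|tt
T/II-1 un I-1×I-2: TT|Tt
T/II-2 ? ·: TT|Tt|tt
T/II-3 un I-1×I-2: TT|Tt
T/III-1 un II-2×II-1: TT|Tt
⇒ T over [I-1,I-2,II-1,II-2,II-3,III-1]: 68 consistent
V/I-1 un ·: Vv
V/I-2 un ·: Vv
V/II-1 aff I-1×I-2: vv
V/II-2 ? ·: Vv|vv
V/II-3 un I-1×I-2: VV|Vv
V/III-1 aff II-2×II-1: vv
⇒ V over [I-1,I-2,II-1,II-2,II-3,III-1]: 4 consistent
W/I-1 ? ·: WW|Ww|ww
W/I-2 ? ·: WW|Ww|ww
W/II-1 un I-1×I-2: WW|Ww
W/II-2 aff ·: ww
W/II-3 ? I-1×I-2: WW|Ww|ww
W/III-1 ? II-2×II-1: Ww|ww
⇒ W over [I-1,I-2,II-1,II-2,II-3,III-1]: 34 consistent

I-2 ∈ {TT Vv WW, TT Vv Ww, TT Vv ww, Tt Vv WW, Tt Vv Ww, Tt Vv ww, tt Vv WW, tt Vv Ww, tt Vv ww}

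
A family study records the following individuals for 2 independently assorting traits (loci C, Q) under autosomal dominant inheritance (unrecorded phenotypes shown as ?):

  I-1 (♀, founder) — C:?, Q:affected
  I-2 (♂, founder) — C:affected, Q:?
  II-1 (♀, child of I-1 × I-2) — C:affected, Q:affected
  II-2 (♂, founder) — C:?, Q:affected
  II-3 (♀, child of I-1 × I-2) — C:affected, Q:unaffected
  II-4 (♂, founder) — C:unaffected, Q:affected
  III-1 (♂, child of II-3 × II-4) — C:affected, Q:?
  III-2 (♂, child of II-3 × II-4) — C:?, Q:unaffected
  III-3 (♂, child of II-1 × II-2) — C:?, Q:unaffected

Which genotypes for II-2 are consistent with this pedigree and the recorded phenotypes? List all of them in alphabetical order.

C/I-1 ? ·: cc|Cc|CC
C/I-2 aff ·: Cc|CC
C/II-1 aff I-1×I-2: Cc|CC
C/II-2 ? ·: cc|Cc|CC
C/II-3 aff I-1×I-2: Cc|CC
C/II-4 un ·: cc
C/III-1 aff II-3×II-4: Cc
C/III-2 ? II-3×II-4: cc|Cc
C/III-3 ? II-1×II-2: cc|Cc|CC
⇒ C over [I-1,I-2,II-1,II-2,II-3,II-4,III-1,III-2,III-3]: 131 consistent
Q/I-1 aff ·: Qq
Q/I-2 ? ·: qq|Qq
Q/II-1 aff I-1×I-2: Qq
Q/II-2 aff ·: Qq
Q/II-3 un I-1×I-2: qq
Q/II-4 aff ·: Qq
Q/III-1 ? II-3×II-4: qq|Qq
Q/III-2 un II-3×II-4: qq
Q/III-3 un II-1×II-2: qq
⇒ Q over [I-1,I-2,II-1,II-2,II-3,II-4,III-1,III-2,III-3]: 4 consistent

II-2 ∈ {CC Qq, Cc Qq, cc Qq}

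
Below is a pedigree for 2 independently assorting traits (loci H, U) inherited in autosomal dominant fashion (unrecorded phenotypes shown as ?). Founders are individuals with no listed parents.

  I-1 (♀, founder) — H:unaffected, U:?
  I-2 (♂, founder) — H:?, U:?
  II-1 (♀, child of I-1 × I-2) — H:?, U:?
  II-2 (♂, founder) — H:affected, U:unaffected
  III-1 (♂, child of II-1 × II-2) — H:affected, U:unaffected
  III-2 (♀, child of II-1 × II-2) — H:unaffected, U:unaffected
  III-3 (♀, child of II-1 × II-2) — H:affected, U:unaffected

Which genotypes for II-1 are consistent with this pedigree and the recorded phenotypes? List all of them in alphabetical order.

II-1 ∈ {Hh Uu, Hh uu, hh Uu, hh uu}

H/I-1 un ·: hh
H/I-2 ? ·: hh|Hh|HH
H/II-1 ? I-1×I-2: hh|Hh
H/II-2 aff ·: Hh
H/III-1 aff II-1×II-2: Hh|HH
H/III-2 un II-1×II-2: hh
H/III-3 aff II-1×II-2: Hh|HH
⇒ H over [I-1,I-2,II-1,II-2,III-1,III-2,III-3]: 10 consistent
U/I-1 ? ·: uu|Uu|UU
U/I-2 ? ·: uu|Uu|UU
U/II-1 ? I-1×I-2: uu|Uu
U/II-2 un ·: uu
U/III-1 un II-1×II-2: uu
U/III-2 un II-1×II-2: uu
U/III-3 un II-1×II-2: uu
⇒ U over [I-1,I-2,II-1,II-2,III-1,III-2,III-3]: 11 consistent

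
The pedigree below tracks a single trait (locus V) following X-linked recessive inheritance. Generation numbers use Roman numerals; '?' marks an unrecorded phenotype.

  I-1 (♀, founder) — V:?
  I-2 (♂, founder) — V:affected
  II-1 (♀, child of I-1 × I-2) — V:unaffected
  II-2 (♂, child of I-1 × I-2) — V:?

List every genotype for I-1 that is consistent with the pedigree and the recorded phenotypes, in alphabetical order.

V/I-1 ? ·: X^VX^V|X^VX^v
V/I-2 aff ·: X^vY
V/II-1 un I-1×I-2: X^VX^v
V/II-2 ? I-1×I-2: X^VY|X^vY
⇒ V over [I-1,I-2,II-1,II-2]: 3 consistent

I-1 ∈ {X^VX^V, X^VX^v}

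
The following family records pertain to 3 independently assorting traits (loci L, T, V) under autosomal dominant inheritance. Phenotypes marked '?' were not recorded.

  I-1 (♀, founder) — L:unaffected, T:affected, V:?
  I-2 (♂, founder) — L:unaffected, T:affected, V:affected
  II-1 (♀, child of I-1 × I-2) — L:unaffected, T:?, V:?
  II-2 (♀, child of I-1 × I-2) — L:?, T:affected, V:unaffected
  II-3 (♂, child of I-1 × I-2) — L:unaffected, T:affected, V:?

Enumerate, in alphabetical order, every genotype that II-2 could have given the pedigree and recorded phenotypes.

II-2 ∈ {ll TT vv, ll Tt vv}

L/I-1 un ·: ll
L/I-2 un ·: ll
L/II-1 un I-1×I-2: ll
L/II-2 ? I-1×I-2: ll
L/II-3 un I-1×I-2: ll
⇒ L over [I-1,I-2,II-1,II-2,II-3]: 1 consistent
T/I-1 aff ·: Tt|TT
T/I-2 aff ·: Tt|TT
T/II-1 ? I-1×I-2: tt|Tt|TT
T/II-2 aff I-1×I-2: Tt|TT
T/II-3 aff I-1×I-2: Tt|TT
⇒ T over [I-1,I-2,II-1,II-2,II-3]: 29 consistent
V/I-1 ? ·: vv|Vv
V/I-2 aff ·: Vv
V/II-1 ? I-1×I-2: vv|Vv|VV
V/II-2 un I-1×I-2: vv
V/II-3 ? I-1×I-2: vv|Vv|VV
⇒ V over [I-1,I-2,II-1,II-2,II-3]: 13 consistent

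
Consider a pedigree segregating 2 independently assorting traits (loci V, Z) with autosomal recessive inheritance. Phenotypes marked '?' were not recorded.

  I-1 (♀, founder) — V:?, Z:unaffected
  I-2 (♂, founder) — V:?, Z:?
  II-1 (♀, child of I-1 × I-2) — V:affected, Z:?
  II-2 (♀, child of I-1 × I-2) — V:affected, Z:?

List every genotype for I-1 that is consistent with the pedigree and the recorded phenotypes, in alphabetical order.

V/I-1 ? ·: Vv|vv
V/I-2 ? ·: Vv|vv
V/II-1 aff I-1×I-2: vv
V/II-2 aff I-1×I-2: vv
⇒ V over [I-1,I-2,II-1,II-2]: 4 consistent
Z/I-1 un ·: ZZ|Zz
Z/I-2 ? ·: ZZ|Zz|zz
Z/II-1 ? I-1×I-2: ZZ|Zz|zz
Z/II-2 ? I-1×I-2: ZZ|Zz|zz
⇒ Z over [I-1,I-2,II-1,II-2]: 23 consistent

I-1 ∈ {Vv ZZ, Vv Zz, vv ZZ, vv Zz}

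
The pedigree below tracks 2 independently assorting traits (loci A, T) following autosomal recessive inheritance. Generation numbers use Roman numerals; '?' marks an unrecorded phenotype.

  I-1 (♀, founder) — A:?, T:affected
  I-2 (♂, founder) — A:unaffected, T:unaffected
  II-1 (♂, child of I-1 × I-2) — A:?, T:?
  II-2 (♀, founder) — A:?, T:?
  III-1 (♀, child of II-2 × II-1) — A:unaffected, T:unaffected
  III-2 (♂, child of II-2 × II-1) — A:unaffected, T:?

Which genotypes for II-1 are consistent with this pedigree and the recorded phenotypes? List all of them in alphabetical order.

A/I-1 ? ·: AA|Aa|aa
A/I-2 un ·: AA|Aa
A/II-1 ? I-1×I-2: AA|Aa|aa
A/II-2 ? ·: AA|Aa|aa
A/III-1 un II-2×II-1: AA|Aa
A/III-2 un II-2×II-1: AA|Aa
⇒ A over [I-1,I-2,II-1,II-2,III-1,III-2]: 73 consistent
T/I-1 aff ·: tt
T/I-2 un ·: TT|Tt
T/II-1 ? I-1×I-2: Tt|tt
T/II-2 ? ·: TT|Tt|tt
T/III-1 un II-2×II-1: TT|Tt
T/III-2 ? II-2×II-1: TT|Tt|tt
⇒ T over [I-1,I-2,II-1,II-2,III-1,III-2]: 27 consistent

II-1 ∈ {AA Tt, AA tt, Aa Tt, Aa tt, aa Tt, aa tt}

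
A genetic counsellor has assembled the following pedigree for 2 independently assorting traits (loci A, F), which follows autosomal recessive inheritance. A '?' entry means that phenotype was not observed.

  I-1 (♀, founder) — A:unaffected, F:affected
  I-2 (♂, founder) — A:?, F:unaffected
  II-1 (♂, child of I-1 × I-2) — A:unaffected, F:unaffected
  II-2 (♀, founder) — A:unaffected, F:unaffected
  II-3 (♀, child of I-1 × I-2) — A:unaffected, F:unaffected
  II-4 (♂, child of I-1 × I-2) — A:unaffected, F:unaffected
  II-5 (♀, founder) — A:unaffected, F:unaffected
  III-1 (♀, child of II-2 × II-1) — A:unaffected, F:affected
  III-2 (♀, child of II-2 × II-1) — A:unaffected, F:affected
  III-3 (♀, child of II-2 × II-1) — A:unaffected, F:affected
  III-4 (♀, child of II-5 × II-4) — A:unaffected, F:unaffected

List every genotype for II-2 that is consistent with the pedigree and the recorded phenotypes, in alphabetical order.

A/I-1 un ·: AA|Aa
A/I-2 ? ·: AA|Aa|aa
A/II-1 un I-1×I-2: AA|Aa
A/II-2 un ·: AA|Aa
A/II-3 un I-1×I-2: AA|Aa
A/II-4 un I-1×I-2: AA|Aa
A/II-5 un ·: AA|Aa
A/III-1 un II-2×II-1: AA|Aa
A/III-2 un II-2×II-1: AA|Aa
A/III-3 un II-2×II-1: AA|Aa
A/III-4 un II-5×II-4: AA|Aa
⇒ A over [I-1,I-2,II-1,II-2,II-3,II-4,II-5,III-1,III-2,III-3,III-4]: 1205 consistent
F/I-1 aff ·: ff
F/I-2 un ·: FF|Ff
F/II-1 un I-1×I-2: Ff
F/II-2 un ·: Ff
F/II-3 un I-1×I-2: Ff
F/II-4 un I-1×I-2: Ff
F/II-5 un ·: FF|Ff
F/III-1 aff II-2×II-1: ff
F/III-2 aff II-2×II-1: ff
F/III-3 aff II-2×II-1: ff
F/III-4 un II-5×II-4: FF|Ff
⇒ F over [I-1,I-2,II-1,II-2,II-3,II-4,II-5,III-1,III-2,III-3,III-4]: 8 consistent

II-2 ∈ {AA Ff, Aa Ff}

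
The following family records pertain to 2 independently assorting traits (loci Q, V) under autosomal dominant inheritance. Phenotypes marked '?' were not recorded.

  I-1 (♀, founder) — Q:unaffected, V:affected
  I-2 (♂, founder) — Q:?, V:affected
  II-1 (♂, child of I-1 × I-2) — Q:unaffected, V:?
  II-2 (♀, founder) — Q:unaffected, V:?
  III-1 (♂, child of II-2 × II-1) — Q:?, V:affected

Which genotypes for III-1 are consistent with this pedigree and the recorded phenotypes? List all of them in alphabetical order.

Q/I-1 un ·: qq
Q/I-2 ? ·: qq|Qq
Q/II-1 un I-1×I-2: qq
Q/II-2 un ·: qq
Q/III-1 ? II-2×II-1: qq
⇒ Q over [I-1,I-2,II-1,II-2,III-1]: 2 consistent
V/I-1 aff ·: Vv|VV
V/I-2 aff ·: Vv|VV
V/II-1 ? I-1×I-2: vv|Vv|VV
V/II-2 ? ·: vv|Vv|VV
V/III-1 aff II-2×II-1: Vv|VV
⇒ V over [I-1,I-2,II-1,II-2,III-1]: 33 consistent

III-1 ∈ {qq VV, qq Vv}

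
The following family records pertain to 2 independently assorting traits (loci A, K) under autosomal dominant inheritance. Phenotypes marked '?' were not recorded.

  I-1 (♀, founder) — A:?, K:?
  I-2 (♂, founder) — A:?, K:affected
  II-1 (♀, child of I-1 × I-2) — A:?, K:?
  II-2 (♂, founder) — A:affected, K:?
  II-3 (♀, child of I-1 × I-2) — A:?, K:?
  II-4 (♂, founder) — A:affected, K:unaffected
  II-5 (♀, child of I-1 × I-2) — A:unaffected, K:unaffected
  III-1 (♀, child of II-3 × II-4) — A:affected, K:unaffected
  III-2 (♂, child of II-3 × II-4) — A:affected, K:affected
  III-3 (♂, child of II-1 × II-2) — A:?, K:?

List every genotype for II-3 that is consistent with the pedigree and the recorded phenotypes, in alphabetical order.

II-3 ∈ {AA Kk, Aa Kk, aa Kk}

A/I-1 ? ·: aa|Aa
A/I-2 ? ·: aa|Aa
A/II-1 ? I-1×I-2: aa|Aa|AA
A/II-2 aff ·: Aa|AA
A/II-3 ? I-1×I-2: aa|Aa|AA
A/II-4 aff ·: Aa|AA
A/II-5 un I-1×I-2: aa
A/III-1 aff II-3×II-4: Aa|AA
A/III-2 aff II-3×II-4: Aa|AA
A/III-3 ? II-1×II-2: aa|Aa|AA
⇒ A over [I-1,I-2,II-1,II-2,II-3,II-4,II-5,III-1,III-2,III-3]: 331 consistent
K/I-1 ? ·: kk|Kk
K/I-2 aff ·: Kk
K/II-1 ? I-1×I-2: kk|Kk|KK
K/II-2 ? ·: kk|Kk|KK
K/II-3 ? I-1×I-2: Kk
K/II-4 un ·: kk
K/II-5 un I-1×I-2: kk
K/III-1 un II-3×II-4: kk
K/III-2 aff II-3×II-4: Kk
K/III-3 ? II-1×II-2: kk|Kk|KK
⇒ K over [I-1,I-2,II-1,II-2,II-3,II-4,II-5,III-1,III-2,III-3]: 26 consistent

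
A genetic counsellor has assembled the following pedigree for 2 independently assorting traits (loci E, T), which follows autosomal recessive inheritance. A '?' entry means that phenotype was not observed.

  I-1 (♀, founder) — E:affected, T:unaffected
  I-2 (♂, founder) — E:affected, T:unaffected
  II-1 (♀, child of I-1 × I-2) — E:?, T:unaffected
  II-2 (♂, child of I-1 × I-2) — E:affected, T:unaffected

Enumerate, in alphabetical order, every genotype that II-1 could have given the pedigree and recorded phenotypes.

E/I-1 aff ·: ee
E/I-2 aff ·: ee
E/II-1 ? I-1×I-2: ee
E/II-2 aff I-1×I-2: ee
⇒ E over [I-1,I-2,II-1,II-2]: 1 consistent
T/I-1 un ·: TT|Tt
T/I-2 un ·: TT|Tt
T/II-1 un I-1×I-2: TT|Tt
T/II-2 un I-1×I-2: TT|Tt
⇒ T over [I-1,I-2,II-1,II-2]: 13 consistent

II-1 ∈ {ee TT, ee Tt}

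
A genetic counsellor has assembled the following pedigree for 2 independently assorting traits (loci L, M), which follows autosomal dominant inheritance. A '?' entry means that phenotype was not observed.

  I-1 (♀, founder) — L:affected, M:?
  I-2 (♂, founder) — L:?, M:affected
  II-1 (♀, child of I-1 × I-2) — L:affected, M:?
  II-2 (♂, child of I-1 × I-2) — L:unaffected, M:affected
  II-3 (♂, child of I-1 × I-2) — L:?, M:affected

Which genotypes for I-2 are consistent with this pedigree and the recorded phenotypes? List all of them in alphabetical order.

I-2 ∈ {Ll MM, Ll Mm, ll MM, ll Mm}

L/I-1 aff ·: Ll
L/I-2 ? ·: ll|Ll
L/II-1 aff I-1×I-2: Ll|LL
L/II-2 un I-1×I-2: ll
L/II-3 ? I-1×I-2: ll|Ll|LL
⇒ L over [I-1,I-2,II-1,II-2,II-3]: 8 consistent
M/I-1 ? ·: mm|Mm|MM
M/I-2 aff ·: Mm|MM
M/II-1 ? I-1×I-2: mm|Mm|MM
M/II-2 aff I-1×I-2: Mm|MM
M/II-3 aff I-1×I-2: Mm|MM
⇒ M over [I-1,I-2,II-1,II-2,II-3]: 32 consistent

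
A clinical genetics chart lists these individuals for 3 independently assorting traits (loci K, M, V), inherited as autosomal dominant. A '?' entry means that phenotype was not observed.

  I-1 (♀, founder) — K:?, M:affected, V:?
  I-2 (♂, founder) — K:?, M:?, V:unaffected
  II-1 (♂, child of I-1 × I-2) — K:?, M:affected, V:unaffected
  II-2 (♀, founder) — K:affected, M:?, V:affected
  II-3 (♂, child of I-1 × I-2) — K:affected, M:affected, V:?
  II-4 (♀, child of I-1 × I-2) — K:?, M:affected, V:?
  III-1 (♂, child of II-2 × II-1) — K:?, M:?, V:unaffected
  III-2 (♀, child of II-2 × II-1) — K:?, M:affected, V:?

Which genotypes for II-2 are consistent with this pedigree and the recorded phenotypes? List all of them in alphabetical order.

K/I-1 ? ·: kk|Kk|KK
K/I-2 ? ·: kk|Kk|KK
K/II-1 ? I-1×I-2: kk|Kk|KK
K/II-2 aff ·: Kk|KK
K/II-3 aff I-1×I-2: Kk|KK
K/II-4 ? I-1×I-2: kk|Kk|KK
K/III-1 ? II-2×II-1: kk|Kk|KK
K/III-2 ? II-2×II-1: kk|Kk|KK
⇒ K over [I-1,I-2,II-1,II-2,II-3,II-4,III-1,III-2]: 385 consistent
M/I-1 aff ·: Mm|MM
M/I-2 ? ·: mm|Mm|MM
M/II-1 aff I-1×I-2: Mm|MM
M/II-2 ? ·: mm|Mm|MM
M/II-3 aff I-1×I-2: Mm|MM
M/II-4 aff I-1×I-2: Mm|MM
M/III-1 ? II-2×II-1: mm|Mm|MM
M/III-2 aff II-2×II-1: Mm|MM
⇒ M over [I-1,I-2,II-1,II-2,II-3,II-4,III-1,III-2]: 246 consistent
V/I-1 ? ·: vv|Vv
V/I-2 un ·: vv
V/II-1 un I-1×I-2: vv
V/II-2 aff ·: Vv
V/II-3 ? I-1×I-2: vv|Vv
V/II-4 ? I-1×I-2: vv|Vv
V/III-1 un II-2×II-1: vv
V/III-2 ? II-2×II-1: vv|Vv
⇒ V over [I-1,I-2,II-1,II-2,II-3,II-4,III-1,III-2]: 10 consistent

II-2 ∈ {KK MM Vv, KK Mm Vv, KK mm Vv, Kk MM Vv, Kk Mm Vv, Kk mm Vv}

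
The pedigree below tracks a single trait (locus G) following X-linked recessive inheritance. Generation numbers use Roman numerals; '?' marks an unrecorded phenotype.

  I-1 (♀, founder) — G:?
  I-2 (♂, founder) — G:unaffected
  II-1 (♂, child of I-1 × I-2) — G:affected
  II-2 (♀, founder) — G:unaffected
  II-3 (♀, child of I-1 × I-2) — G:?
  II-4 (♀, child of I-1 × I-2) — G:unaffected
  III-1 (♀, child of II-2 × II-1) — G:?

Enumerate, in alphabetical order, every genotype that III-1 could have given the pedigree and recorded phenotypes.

III-1 ∈ {X^GX^g, X^gX^g}

G/I-1 ? ·: X^GX^g|X^gX^g
G/I-2 un ·: X^GY
G/II-1 aff I-1×I-2: X^gY
G/II-2 un ·: X^GX^G|X^GX^g
G/II-3 ? I-1×I-2: X^GX^G|X^GX^g
G/II-4 un I-1×I-2: X^GX^G|X^GX^g
G/III-1 ? II-2×II-1: X^GX^g|X^gX^g
⇒ G over [I-1,I-2,II-1,II-2,II-3,II-4,III-1]: 15 consistent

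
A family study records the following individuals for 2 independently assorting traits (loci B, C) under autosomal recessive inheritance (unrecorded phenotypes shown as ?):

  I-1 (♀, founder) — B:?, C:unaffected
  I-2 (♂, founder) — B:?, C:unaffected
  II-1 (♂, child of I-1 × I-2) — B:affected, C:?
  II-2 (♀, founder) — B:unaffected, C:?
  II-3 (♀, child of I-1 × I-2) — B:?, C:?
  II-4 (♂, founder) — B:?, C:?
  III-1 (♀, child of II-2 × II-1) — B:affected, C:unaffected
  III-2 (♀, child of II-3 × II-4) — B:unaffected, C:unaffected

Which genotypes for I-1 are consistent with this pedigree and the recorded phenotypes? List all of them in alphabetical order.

B/I-1 ? ·: Bb|bb
B/I-2 ? ·: Bb|bb
B/II-1 aff I-1×I-2: bb
B/II-2 un ·: Bb
B/II-3 ? I-1×I-2: BB|Bb|bb
B/II-4 ? ·: BB|Bb|bb
B/III-1 aff II-2×II-1: bb
B/III-2 un II-3×II-4: BB|Bb
⇒ B over [I-1,I-2,II-1,II-2,II-3,II-4,III-1,III-2]: 27 consistent
C/I-1 un ·: CC|Cc
C/I-2 un ·: CC|Cc
C/II-1 ? I-1×I-2: CC|Cc|cc
C/II-2 ? ·: CC|Cc|cc
C/II-3 ? I-1×I-2: CC|Cc|cc
C/II-4 ? ·: CC|Cc|cc
C/III-1 un II-2×II-1: CC|Cc
C/III-2 un II-3×II-4: CC|Cc
⇒ C over [I-1,I-2,II-1,II-2,II-3,II-4,III-1,III-2]: 299 consistent

I-1 ∈ {Bb CC, Bb Cc, bb CC, bb Cc}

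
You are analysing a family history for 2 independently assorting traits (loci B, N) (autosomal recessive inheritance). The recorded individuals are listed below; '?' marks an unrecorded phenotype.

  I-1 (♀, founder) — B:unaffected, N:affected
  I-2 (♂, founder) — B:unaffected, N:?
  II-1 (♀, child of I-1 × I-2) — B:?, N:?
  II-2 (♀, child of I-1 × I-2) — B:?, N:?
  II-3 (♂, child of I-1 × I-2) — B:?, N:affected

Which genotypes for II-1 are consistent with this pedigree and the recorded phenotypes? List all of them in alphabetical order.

II-1 ∈ {BB Nn, BB nn, Bb Nn, Bb nn, bb Nn, bb nn}

B/I-1 un ·: BB|Bb
B/I-2 un ·: BB|Bb
B/II-1 ? I-1×I-2: BB|Bb|bb
B/II-2 ? I-1×I-2: BB|Bb|bb
B/II-3 ? I-1×I-2: BB|Bb|bb
⇒ B over [I-1,I-2,II-1,II-2,II-3]: 44 consistent
N/I-1 aff ·: nn
N/I-2 ? ·: Nn|nn
N/II-1 ? I-1×I-2: Nn|nn
N/II-2 ? I-1×I-2: Nn|nn
N/II-3 aff I-1×I-2: nn
⇒ N over [I-1,I-2,II-1,II-2,II-3]: 5 consistent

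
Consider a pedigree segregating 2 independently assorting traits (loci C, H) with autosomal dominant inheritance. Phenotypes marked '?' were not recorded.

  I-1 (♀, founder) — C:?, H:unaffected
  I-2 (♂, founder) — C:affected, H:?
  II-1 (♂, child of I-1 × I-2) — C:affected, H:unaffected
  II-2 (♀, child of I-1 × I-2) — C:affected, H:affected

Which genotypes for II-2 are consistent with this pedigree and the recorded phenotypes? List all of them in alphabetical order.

C/I-1 ? ·: cc|Cc|CC
C/I-2 aff ·: Cc|CC
C/II-1 aff I-1×I-2: Cc|CC
C/II-2 aff I-1×I-2: Cc|CC
⇒ C over [I-1,I-2,II-1,II-2]: 15 consistent
H/I-1 un ·: hh
H/I-2 ? ·: Hh
H/II-1 un I-1×I-2: hh
H/II-2 aff I-1×I-2: Hh
⇒ H over [I-1,I-2,II-1,II-2]: 1 consistent

II-2 ∈ {CC Hh, Cc Hh}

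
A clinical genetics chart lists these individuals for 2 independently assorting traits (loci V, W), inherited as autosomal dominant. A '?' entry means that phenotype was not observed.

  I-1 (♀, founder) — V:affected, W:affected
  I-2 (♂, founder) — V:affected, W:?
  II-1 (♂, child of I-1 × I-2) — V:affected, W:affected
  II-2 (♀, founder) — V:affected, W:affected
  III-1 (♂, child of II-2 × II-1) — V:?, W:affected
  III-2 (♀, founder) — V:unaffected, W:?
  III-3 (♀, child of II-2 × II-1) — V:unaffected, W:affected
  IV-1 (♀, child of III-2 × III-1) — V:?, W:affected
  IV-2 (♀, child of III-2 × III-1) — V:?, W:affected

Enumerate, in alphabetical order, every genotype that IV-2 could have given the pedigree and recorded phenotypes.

V/I-1 aff ·: Vv|VV
V/I-2 aff ·: Vv|VV
V/II-1 aff I-1×I-2: Vv
V/II-2 aff ·: Vv
V/III-1 ? II-2×II-1: vv|Vv|VV
V/III-2 un ·: vv
V/III-3 un II-2×II-1: vv
V/IV-1 ? III-2×III-1: vv|Vv
V/IV-2 ? III-2×III-1: vv|Vv
⇒ V over [I-1,I-2,II-1,II-2,III-1,III-2,III-3,IV-1,IV-2]: 18 consistent
W/I-1 aff ·: Ww|WW
W/I-2 ? ·: ww|Ww|WW
W/II-1 aff I-1×I-2: Ww|WW
W/II-2 aff ·: Ww|WW
W/III-1 aff II-2×II-1: Ww|WW
W/III-2 ? ·: ww|Ww|WW
W/III-3 aff II-2×II-1: Ww|WW
W/IV-1 aff III-2×III-1: Ww|WW
W/IV-2 aff III-2×III-1: Ww|WW
⇒ W over [I-1,I-2,II-1,II-2,III-1,III-2,III-3,IV-1,IV-2]: 444 consistent

IV-2 ∈ {Vv WW, Vv Ww, vv WW, vv Ww}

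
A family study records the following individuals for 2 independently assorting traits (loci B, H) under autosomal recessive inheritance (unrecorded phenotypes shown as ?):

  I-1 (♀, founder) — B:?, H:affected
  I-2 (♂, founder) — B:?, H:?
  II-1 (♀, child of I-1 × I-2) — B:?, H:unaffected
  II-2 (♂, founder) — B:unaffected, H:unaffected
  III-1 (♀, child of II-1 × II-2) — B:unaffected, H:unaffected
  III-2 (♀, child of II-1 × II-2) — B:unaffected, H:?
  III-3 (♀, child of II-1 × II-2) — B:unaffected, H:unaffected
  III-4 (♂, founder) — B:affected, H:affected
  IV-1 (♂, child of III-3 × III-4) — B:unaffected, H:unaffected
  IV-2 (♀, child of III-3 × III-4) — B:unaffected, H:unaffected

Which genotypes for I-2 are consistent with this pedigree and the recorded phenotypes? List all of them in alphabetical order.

I-2 ∈ {BB HH, BB Hh, Bb HH, Bb Hh, bb HH, bb Hh}

B/I-1 ? ·: BB|Bb|bb
B/I-2 ? ·: BB|Bb|bb
B/II-1 ? I-1×I-2: BB|Bb|bb
B/II-2 un ·: BB|Bb
B/III-1 un II-1×II-2: BB|Bb
B/III-2 un II-1×II-2: BB|Bb
B/III-3 un II-1×II-2: BB|Bb
B/III-4 aff ·: bb
B/IV-1 un III-3×III-4: Bb
B/IV-2 un III-3×III-4: Bb
⇒ B over [I-1,I-2,II-1,II-2,III-1,III-2,III-3,III-4,IV-1,IV-2]: 156 consistent
H/I-1 aff ·: hh
H/I-2 ? ·: HH|Hh
H/II-1 un I-1×I-2: Hh
H/II-2 un ·: HH|Hh
H/III-1 un II-1×II-2: HH|Hh
H/III-2 ? II-1×II-2: HH|Hh|hh
H/III-3 un II-1×II-2: HH|Hh
H/III-4 aff ·: hh
H/IV-1 un III-3×III-4: Hh
H/IV-2 un III-3×III-4: Hh
⇒ H over [I-1,I-2,II-1,II-2,III-1,III-2,III-3,III-4,IV-1,IV-2]: 40 consistent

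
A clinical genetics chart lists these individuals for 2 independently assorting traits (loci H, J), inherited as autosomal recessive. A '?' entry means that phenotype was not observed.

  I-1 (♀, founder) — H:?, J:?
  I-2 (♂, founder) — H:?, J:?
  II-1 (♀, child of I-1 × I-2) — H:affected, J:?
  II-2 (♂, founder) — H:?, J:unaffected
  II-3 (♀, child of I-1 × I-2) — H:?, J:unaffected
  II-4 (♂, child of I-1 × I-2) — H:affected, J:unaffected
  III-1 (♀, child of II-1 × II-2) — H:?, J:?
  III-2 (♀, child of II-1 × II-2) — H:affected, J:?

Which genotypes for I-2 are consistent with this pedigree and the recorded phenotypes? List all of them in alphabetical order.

H/I-1 ? ·: Hh|hh
H/I-2 ? ·: Hh|hh
H/II-1 aff I-1×I-2: hh
H/II-2 ? ·: Hh|hh
H/II-3 ? I-1×I-2: HH|Hh|hh
H/II-4 aff I-1×I-2: hh
H/III-1 ? II-1×II-2: Hh|hh
H/III-2 aff II-1×II-2: hh
⇒ H over [I-1,I-2,II-1,II-2,II-3,II-4,III-1,III-2]: 24 consistent
J/I-1 ? ·: JJ|Jj|jj
J/I-2 ? ·: JJ|Jj|jj
J/II-1 ? I-1×I-2: JJ|Jj|jj
J/II-2 un ·: JJ|Jj
J/II-3 un I-1×I-2: JJ|Jj
J/II-4 un I-1×I-2: JJ|Jj
J/III-1 ? II-1×II-2: JJ|Jj|jj
J/III-2 ? II-1×II-2: JJ|Jj|jj
⇒ J over [I-1,I-2,II-1,II-2,II-3,II-4,III-1,III-2]: 303 consistent

I-2 ∈ {Hh JJ, Hh Jj, Hh jj, hh JJ, hh Jj, hh jj}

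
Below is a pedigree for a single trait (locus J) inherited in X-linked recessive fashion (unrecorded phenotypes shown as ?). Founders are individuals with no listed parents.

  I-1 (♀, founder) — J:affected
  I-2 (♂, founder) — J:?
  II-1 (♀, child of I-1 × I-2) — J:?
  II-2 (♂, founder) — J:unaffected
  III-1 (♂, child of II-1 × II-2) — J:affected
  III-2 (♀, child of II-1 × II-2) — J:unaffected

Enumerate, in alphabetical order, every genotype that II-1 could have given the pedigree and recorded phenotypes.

J/I-1 aff ·: X^jX^j
J/I-2 ? ·: X^JY|X^jY
J/II-1 ? I-1×I-2: X^JX^j|X^jX^j
J/II-2 un ·: X^JY
J/III-1 aff II-1×II-2: X^jY
J/III-2 un II-1×II-2: X^JX^J|X^JX^j
⇒ J over [I-1,I-2,II-1,II-2,III-1,III-2]: 3 consistent

II-1 ∈ {X^JX^j, X^jX^j}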